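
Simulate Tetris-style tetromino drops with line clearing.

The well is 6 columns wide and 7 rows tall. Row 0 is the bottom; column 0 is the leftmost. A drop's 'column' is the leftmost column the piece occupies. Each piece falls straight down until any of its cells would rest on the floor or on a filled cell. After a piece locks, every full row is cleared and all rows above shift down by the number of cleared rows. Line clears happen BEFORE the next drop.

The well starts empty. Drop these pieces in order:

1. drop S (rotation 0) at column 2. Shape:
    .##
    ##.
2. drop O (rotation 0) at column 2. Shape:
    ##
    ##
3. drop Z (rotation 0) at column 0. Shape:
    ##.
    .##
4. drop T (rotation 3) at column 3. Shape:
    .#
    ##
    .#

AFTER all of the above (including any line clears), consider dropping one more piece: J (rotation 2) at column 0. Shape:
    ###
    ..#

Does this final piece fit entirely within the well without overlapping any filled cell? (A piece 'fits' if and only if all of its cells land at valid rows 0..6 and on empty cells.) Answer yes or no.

Drop 1: S rot0 at col 2 lands with bottom-row=0; cleared 0 line(s) (total 0); column heights now [0 0 1 2 2 0], max=2
Drop 2: O rot0 at col 2 lands with bottom-row=2; cleared 0 line(s) (total 0); column heights now [0 0 4 4 2 0], max=4
Drop 3: Z rot0 at col 0 lands with bottom-row=4; cleared 0 line(s) (total 0); column heights now [6 6 5 4 2 0], max=6
Drop 4: T rot3 at col 3 lands with bottom-row=3; cleared 0 line(s) (total 0); column heights now [6 6 5 5 6 0], max=6
Test piece J rot2 at col 0 (width 3): heights before test = [6 6 5 5 6 0]; fits = True

Answer: yes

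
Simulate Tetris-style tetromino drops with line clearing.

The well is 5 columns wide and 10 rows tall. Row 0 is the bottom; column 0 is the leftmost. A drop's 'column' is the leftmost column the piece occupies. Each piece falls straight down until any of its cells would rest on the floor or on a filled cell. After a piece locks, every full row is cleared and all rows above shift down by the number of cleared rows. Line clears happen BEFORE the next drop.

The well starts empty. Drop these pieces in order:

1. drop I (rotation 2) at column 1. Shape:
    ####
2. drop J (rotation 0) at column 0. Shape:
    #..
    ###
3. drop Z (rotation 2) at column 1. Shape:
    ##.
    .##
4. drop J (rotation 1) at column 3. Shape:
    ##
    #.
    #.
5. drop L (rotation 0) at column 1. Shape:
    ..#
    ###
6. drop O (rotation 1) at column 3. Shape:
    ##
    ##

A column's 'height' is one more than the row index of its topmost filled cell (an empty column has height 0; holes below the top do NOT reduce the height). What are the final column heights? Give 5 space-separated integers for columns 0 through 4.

Drop 1: I rot2 at col 1 lands with bottom-row=0; cleared 0 line(s) (total 0); column heights now [0 1 1 1 1], max=1
Drop 2: J rot0 at col 0 lands with bottom-row=1; cleared 0 line(s) (total 0); column heights now [3 2 2 1 1], max=3
Drop 3: Z rot2 at col 1 lands with bottom-row=2; cleared 0 line(s) (total 0); column heights now [3 4 4 3 1], max=4
Drop 4: J rot1 at col 3 lands with bottom-row=3; cleared 0 line(s) (total 0); column heights now [3 4 4 6 6], max=6
Drop 5: L rot0 at col 1 lands with bottom-row=6; cleared 0 line(s) (total 0); column heights now [3 7 7 8 6], max=8
Drop 6: O rot1 at col 3 lands with bottom-row=8; cleared 0 line(s) (total 0); column heights now [3 7 7 10 10], max=10

Answer: 3 7 7 10 10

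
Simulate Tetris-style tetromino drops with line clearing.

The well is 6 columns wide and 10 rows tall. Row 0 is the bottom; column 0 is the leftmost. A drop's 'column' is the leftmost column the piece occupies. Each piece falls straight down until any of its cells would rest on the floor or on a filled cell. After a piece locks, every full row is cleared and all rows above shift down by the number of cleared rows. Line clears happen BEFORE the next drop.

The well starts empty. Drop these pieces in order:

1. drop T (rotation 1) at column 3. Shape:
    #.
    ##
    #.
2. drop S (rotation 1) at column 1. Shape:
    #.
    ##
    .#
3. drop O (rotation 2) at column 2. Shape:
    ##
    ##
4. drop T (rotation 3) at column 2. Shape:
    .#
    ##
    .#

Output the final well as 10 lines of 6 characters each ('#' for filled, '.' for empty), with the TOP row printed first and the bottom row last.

Drop 1: T rot1 at col 3 lands with bottom-row=0; cleared 0 line(s) (total 0); column heights now [0 0 0 3 2 0], max=3
Drop 2: S rot1 at col 1 lands with bottom-row=0; cleared 0 line(s) (total 0); column heights now [0 3 2 3 2 0], max=3
Drop 3: O rot2 at col 2 lands with bottom-row=3; cleared 0 line(s) (total 0); column heights now [0 3 5 5 2 0], max=5
Drop 4: T rot3 at col 2 lands with bottom-row=5; cleared 0 line(s) (total 0); column heights now [0 3 7 8 2 0], max=8

Answer: ......
......
...#..
..##..
...#..
..##..
..##..
.#.#..
.####.
..##..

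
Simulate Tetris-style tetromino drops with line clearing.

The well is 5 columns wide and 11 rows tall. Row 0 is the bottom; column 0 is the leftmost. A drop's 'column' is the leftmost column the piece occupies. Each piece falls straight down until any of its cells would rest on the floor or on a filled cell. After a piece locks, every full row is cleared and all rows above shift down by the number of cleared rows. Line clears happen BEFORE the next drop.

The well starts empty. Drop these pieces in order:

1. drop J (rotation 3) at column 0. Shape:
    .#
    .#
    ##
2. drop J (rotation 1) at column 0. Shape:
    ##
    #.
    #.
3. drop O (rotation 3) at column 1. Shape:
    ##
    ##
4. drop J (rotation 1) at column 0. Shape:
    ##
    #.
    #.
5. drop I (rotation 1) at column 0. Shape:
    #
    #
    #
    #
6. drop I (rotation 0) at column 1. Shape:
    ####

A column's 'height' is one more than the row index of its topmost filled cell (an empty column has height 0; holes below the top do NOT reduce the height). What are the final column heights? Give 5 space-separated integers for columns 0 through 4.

Answer: 10 7 6 0 0

Derivation:
Drop 1: J rot3 at col 0 lands with bottom-row=0; cleared 0 line(s) (total 0); column heights now [1 3 0 0 0], max=3
Drop 2: J rot1 at col 0 lands with bottom-row=1; cleared 0 line(s) (total 0); column heights now [4 4 0 0 0], max=4
Drop 3: O rot3 at col 1 lands with bottom-row=4; cleared 0 line(s) (total 0); column heights now [4 6 6 0 0], max=6
Drop 4: J rot1 at col 0 lands with bottom-row=4; cleared 0 line(s) (total 0); column heights now [7 7 6 0 0], max=7
Drop 5: I rot1 at col 0 lands with bottom-row=7; cleared 0 line(s) (total 0); column heights now [11 7 6 0 0], max=11
Drop 6: I rot0 at col 1 lands with bottom-row=7; cleared 1 line(s) (total 1); column heights now [10 7 6 0 0], max=10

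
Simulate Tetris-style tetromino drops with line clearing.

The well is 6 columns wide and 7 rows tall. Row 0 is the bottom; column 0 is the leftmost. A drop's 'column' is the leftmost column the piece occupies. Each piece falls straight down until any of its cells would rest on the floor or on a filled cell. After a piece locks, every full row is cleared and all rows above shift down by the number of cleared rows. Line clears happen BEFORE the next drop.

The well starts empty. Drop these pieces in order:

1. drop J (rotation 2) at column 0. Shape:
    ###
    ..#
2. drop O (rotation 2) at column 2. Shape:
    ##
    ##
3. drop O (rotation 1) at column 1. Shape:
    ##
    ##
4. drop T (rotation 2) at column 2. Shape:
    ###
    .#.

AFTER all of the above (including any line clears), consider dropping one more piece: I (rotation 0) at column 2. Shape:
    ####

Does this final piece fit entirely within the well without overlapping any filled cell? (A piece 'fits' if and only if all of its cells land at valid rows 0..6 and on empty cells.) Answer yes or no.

Answer: no

Derivation:
Drop 1: J rot2 at col 0 lands with bottom-row=0; cleared 0 line(s) (total 0); column heights now [2 2 2 0 0 0], max=2
Drop 2: O rot2 at col 2 lands with bottom-row=2; cleared 0 line(s) (total 0); column heights now [2 2 4 4 0 0], max=4
Drop 3: O rot1 at col 1 lands with bottom-row=4; cleared 0 line(s) (total 0); column heights now [2 6 6 4 0 0], max=6
Drop 4: T rot2 at col 2 lands with bottom-row=5; cleared 0 line(s) (total 0); column heights now [2 6 7 7 7 0], max=7
Test piece I rot0 at col 2 (width 4): heights before test = [2 6 7 7 7 0]; fits = False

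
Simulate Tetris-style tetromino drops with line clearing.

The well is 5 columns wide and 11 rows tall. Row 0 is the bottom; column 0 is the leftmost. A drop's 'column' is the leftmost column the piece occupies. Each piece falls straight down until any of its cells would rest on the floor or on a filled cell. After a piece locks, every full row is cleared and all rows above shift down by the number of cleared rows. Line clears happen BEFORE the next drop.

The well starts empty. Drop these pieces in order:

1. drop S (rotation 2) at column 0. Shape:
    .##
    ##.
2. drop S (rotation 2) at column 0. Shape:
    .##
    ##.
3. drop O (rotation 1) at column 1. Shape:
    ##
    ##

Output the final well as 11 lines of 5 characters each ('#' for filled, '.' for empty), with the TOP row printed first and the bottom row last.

Answer: .....
.....
.....
.....
.....
.##..
.##..
.##..
##...
.##..
##...

Derivation:
Drop 1: S rot2 at col 0 lands with bottom-row=0; cleared 0 line(s) (total 0); column heights now [1 2 2 0 0], max=2
Drop 2: S rot2 at col 0 lands with bottom-row=2; cleared 0 line(s) (total 0); column heights now [3 4 4 0 0], max=4
Drop 3: O rot1 at col 1 lands with bottom-row=4; cleared 0 line(s) (total 0); column heights now [3 6 6 0 0], max=6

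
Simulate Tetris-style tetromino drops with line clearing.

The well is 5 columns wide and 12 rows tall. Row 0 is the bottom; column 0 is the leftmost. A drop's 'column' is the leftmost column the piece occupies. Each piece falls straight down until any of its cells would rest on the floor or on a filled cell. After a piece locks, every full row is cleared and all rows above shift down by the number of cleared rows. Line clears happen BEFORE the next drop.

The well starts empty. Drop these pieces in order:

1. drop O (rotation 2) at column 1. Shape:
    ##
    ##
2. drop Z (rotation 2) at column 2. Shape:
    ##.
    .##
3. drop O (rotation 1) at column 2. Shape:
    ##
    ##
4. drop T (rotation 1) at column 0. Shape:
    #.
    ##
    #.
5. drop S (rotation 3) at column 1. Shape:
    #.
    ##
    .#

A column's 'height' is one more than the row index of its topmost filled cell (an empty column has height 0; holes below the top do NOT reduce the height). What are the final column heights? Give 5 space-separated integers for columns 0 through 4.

Answer: 3 7 6 4 0

Derivation:
Drop 1: O rot2 at col 1 lands with bottom-row=0; cleared 0 line(s) (total 0); column heights now [0 2 2 0 0], max=2
Drop 2: Z rot2 at col 2 lands with bottom-row=1; cleared 0 line(s) (total 0); column heights now [0 2 3 3 2], max=3
Drop 3: O rot1 at col 2 lands with bottom-row=3; cleared 0 line(s) (total 0); column heights now [0 2 5 5 2], max=5
Drop 4: T rot1 at col 0 lands with bottom-row=1; cleared 1 line(s) (total 1); column heights now [3 2 4 4 0], max=4
Drop 5: S rot3 at col 1 lands with bottom-row=4; cleared 0 line(s) (total 1); column heights now [3 7 6 4 0], max=7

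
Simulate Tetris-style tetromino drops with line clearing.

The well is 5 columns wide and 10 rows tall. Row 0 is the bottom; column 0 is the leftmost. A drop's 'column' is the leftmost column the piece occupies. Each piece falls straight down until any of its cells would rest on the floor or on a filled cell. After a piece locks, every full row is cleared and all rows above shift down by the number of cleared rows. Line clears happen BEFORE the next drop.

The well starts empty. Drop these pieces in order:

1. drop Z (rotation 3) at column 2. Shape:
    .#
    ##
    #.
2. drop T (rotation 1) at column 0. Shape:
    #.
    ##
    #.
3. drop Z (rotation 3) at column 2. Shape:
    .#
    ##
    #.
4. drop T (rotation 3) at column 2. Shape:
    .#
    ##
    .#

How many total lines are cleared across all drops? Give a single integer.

Answer: 0

Derivation:
Drop 1: Z rot3 at col 2 lands with bottom-row=0; cleared 0 line(s) (total 0); column heights now [0 0 2 3 0], max=3
Drop 2: T rot1 at col 0 lands with bottom-row=0; cleared 0 line(s) (total 0); column heights now [3 2 2 3 0], max=3
Drop 3: Z rot3 at col 2 lands with bottom-row=2; cleared 0 line(s) (total 0); column heights now [3 2 4 5 0], max=5
Drop 4: T rot3 at col 2 lands with bottom-row=5; cleared 0 line(s) (total 0); column heights now [3 2 7 8 0], max=8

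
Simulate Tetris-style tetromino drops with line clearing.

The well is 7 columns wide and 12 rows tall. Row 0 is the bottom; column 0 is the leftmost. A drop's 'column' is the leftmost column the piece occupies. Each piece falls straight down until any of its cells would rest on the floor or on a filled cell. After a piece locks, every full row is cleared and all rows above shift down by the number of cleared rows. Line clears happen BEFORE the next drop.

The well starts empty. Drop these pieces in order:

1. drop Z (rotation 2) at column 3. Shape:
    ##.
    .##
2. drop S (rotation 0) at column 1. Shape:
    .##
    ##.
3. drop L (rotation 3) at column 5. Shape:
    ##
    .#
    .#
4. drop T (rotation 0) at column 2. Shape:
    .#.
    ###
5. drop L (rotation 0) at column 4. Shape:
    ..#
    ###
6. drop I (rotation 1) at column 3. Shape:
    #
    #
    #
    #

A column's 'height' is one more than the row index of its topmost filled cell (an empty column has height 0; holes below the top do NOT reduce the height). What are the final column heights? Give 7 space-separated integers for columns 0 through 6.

Answer: 0 2 4 9 5 5 6

Derivation:
Drop 1: Z rot2 at col 3 lands with bottom-row=0; cleared 0 line(s) (total 0); column heights now [0 0 0 2 2 1 0], max=2
Drop 2: S rot0 at col 1 lands with bottom-row=1; cleared 0 line(s) (total 0); column heights now [0 2 3 3 2 1 0], max=3
Drop 3: L rot3 at col 5 lands with bottom-row=0; cleared 0 line(s) (total 0); column heights now [0 2 3 3 2 3 3], max=3
Drop 4: T rot0 at col 2 lands with bottom-row=3; cleared 0 line(s) (total 0); column heights now [0 2 4 5 4 3 3], max=5
Drop 5: L rot0 at col 4 lands with bottom-row=4; cleared 0 line(s) (total 0); column heights now [0 2 4 5 5 5 6], max=6
Drop 6: I rot1 at col 3 lands with bottom-row=5; cleared 0 line(s) (total 0); column heights now [0 2 4 9 5 5 6], max=9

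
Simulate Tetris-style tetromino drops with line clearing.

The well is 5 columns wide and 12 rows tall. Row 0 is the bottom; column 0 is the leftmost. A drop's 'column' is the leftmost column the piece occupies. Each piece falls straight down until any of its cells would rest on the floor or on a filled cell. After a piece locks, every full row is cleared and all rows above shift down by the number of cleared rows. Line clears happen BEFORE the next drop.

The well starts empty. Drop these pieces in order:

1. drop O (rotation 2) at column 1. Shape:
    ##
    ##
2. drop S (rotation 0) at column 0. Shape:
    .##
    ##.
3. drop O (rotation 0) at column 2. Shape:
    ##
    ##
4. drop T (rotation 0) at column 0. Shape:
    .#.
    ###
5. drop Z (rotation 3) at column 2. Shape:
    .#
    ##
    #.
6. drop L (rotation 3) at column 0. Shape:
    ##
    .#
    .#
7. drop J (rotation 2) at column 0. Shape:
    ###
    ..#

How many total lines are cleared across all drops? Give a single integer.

Drop 1: O rot2 at col 1 lands with bottom-row=0; cleared 0 line(s) (total 0); column heights now [0 2 2 0 0], max=2
Drop 2: S rot0 at col 0 lands with bottom-row=2; cleared 0 line(s) (total 0); column heights now [3 4 4 0 0], max=4
Drop 3: O rot0 at col 2 lands with bottom-row=4; cleared 0 line(s) (total 0); column heights now [3 4 6 6 0], max=6
Drop 4: T rot0 at col 0 lands with bottom-row=6; cleared 0 line(s) (total 0); column heights now [7 8 7 6 0], max=8
Drop 5: Z rot3 at col 2 lands with bottom-row=7; cleared 0 line(s) (total 0); column heights now [7 8 9 10 0], max=10
Drop 6: L rot3 at col 0 lands with bottom-row=8; cleared 0 line(s) (total 0); column heights now [11 11 9 10 0], max=11
Drop 7: J rot2 at col 0 lands with bottom-row=10; cleared 0 line(s) (total 0); column heights now [12 12 12 10 0], max=12

Answer: 0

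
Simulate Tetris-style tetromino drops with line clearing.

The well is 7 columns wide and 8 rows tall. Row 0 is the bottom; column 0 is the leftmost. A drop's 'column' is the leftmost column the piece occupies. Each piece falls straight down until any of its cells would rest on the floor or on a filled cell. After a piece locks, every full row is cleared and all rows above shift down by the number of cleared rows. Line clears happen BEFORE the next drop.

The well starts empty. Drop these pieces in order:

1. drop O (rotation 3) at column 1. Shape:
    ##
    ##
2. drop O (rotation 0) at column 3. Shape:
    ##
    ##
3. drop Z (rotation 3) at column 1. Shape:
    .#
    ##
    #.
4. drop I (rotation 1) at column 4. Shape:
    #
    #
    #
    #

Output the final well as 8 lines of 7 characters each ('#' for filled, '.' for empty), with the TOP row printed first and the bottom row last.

Answer: .......
.......
....#..
..#.#..
.##.#..
.#..#..
.####..
.####..

Derivation:
Drop 1: O rot3 at col 1 lands with bottom-row=0; cleared 0 line(s) (total 0); column heights now [0 2 2 0 0 0 0], max=2
Drop 2: O rot0 at col 3 lands with bottom-row=0; cleared 0 line(s) (total 0); column heights now [0 2 2 2 2 0 0], max=2
Drop 3: Z rot3 at col 1 lands with bottom-row=2; cleared 0 line(s) (total 0); column heights now [0 4 5 2 2 0 0], max=5
Drop 4: I rot1 at col 4 lands with bottom-row=2; cleared 0 line(s) (total 0); column heights now [0 4 5 2 6 0 0], max=6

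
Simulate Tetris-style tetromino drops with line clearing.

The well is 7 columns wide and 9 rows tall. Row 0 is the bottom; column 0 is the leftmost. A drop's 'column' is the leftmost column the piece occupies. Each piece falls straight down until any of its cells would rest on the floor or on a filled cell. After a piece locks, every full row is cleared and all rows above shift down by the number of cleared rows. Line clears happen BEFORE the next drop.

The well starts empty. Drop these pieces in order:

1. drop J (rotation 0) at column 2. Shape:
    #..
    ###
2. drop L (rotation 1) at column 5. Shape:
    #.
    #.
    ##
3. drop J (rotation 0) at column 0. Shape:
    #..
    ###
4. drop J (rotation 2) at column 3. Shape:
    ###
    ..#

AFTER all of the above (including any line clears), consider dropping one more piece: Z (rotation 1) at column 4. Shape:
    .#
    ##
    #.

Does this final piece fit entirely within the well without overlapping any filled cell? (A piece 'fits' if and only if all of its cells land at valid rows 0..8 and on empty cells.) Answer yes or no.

Answer: yes

Derivation:
Drop 1: J rot0 at col 2 lands with bottom-row=0; cleared 0 line(s) (total 0); column heights now [0 0 2 1 1 0 0], max=2
Drop 2: L rot1 at col 5 lands with bottom-row=0; cleared 0 line(s) (total 0); column heights now [0 0 2 1 1 3 1], max=3
Drop 3: J rot0 at col 0 lands with bottom-row=2; cleared 0 line(s) (total 0); column heights now [4 3 3 1 1 3 1], max=4
Drop 4: J rot2 at col 3 lands with bottom-row=3; cleared 0 line(s) (total 0); column heights now [4 3 3 5 5 5 1], max=5
Test piece Z rot1 at col 4 (width 2): heights before test = [4 3 3 5 5 5 1]; fits = True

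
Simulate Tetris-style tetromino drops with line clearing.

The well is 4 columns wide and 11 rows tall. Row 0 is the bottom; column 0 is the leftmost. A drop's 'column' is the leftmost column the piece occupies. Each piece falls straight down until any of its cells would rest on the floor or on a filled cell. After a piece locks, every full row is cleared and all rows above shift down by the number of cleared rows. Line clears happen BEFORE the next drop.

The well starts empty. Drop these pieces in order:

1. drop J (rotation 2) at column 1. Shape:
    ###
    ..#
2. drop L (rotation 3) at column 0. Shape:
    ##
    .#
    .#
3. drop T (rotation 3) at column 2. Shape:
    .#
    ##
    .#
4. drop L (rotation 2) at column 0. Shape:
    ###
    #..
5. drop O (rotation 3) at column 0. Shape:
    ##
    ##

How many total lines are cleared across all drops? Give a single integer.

Answer: 0

Derivation:
Drop 1: J rot2 at col 1 lands with bottom-row=0; cleared 0 line(s) (total 0); column heights now [0 2 2 2], max=2
Drop 2: L rot3 at col 0 lands with bottom-row=2; cleared 0 line(s) (total 0); column heights now [5 5 2 2], max=5
Drop 3: T rot3 at col 2 lands with bottom-row=2; cleared 0 line(s) (total 0); column heights now [5 5 4 5], max=5
Drop 4: L rot2 at col 0 lands with bottom-row=5; cleared 0 line(s) (total 0); column heights now [7 7 7 5], max=7
Drop 5: O rot3 at col 0 lands with bottom-row=7; cleared 0 line(s) (total 0); column heights now [9 9 7 5], max=9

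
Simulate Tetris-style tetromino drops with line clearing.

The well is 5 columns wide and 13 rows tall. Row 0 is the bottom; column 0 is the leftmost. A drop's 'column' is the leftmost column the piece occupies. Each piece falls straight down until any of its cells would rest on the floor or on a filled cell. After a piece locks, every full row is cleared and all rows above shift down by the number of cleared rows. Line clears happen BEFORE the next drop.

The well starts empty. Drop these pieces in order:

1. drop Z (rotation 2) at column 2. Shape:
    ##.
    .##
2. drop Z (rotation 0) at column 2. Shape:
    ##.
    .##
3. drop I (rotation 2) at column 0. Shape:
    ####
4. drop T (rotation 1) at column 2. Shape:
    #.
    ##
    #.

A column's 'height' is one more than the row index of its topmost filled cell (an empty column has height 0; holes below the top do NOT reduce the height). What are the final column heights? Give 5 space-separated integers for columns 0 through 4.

Drop 1: Z rot2 at col 2 lands with bottom-row=0; cleared 0 line(s) (total 0); column heights now [0 0 2 2 1], max=2
Drop 2: Z rot0 at col 2 lands with bottom-row=2; cleared 0 line(s) (total 0); column heights now [0 0 4 4 3], max=4
Drop 3: I rot2 at col 0 lands with bottom-row=4; cleared 0 line(s) (total 0); column heights now [5 5 5 5 3], max=5
Drop 4: T rot1 at col 2 lands with bottom-row=5; cleared 0 line(s) (total 0); column heights now [5 5 8 7 3], max=8

Answer: 5 5 8 7 3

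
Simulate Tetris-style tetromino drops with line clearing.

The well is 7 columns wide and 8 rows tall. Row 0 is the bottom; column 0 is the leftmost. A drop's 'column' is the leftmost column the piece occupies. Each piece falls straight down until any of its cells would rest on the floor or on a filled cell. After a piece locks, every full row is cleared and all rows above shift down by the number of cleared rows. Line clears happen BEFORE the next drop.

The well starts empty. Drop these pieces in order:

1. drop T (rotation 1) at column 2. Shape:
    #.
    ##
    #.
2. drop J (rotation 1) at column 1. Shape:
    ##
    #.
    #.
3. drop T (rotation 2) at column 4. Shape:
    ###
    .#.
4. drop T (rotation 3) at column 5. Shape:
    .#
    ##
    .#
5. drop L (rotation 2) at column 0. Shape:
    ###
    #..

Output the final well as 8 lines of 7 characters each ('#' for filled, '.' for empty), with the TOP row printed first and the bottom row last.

Answer: .......
.......
.......
###...#
###..##
.##...#
.######
..#..#.

Derivation:
Drop 1: T rot1 at col 2 lands with bottom-row=0; cleared 0 line(s) (total 0); column heights now [0 0 3 2 0 0 0], max=3
Drop 2: J rot1 at col 1 lands with bottom-row=1; cleared 0 line(s) (total 0); column heights now [0 4 4 2 0 0 0], max=4
Drop 3: T rot2 at col 4 lands with bottom-row=0; cleared 0 line(s) (total 0); column heights now [0 4 4 2 2 2 2], max=4
Drop 4: T rot3 at col 5 lands with bottom-row=2; cleared 0 line(s) (total 0); column heights now [0 4 4 2 2 4 5], max=5
Drop 5: L rot2 at col 0 lands with bottom-row=3; cleared 0 line(s) (total 0); column heights now [5 5 5 2 2 4 5], max=5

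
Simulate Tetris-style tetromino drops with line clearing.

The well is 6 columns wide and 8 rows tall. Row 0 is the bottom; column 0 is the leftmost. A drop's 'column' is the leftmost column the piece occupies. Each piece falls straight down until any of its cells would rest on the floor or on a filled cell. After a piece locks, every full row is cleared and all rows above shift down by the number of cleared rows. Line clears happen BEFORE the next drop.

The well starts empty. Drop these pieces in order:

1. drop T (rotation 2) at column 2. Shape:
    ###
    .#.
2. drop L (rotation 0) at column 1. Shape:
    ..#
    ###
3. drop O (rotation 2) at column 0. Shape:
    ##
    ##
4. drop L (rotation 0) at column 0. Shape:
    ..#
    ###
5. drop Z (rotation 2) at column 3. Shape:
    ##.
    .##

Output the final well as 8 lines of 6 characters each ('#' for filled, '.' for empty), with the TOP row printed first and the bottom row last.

Drop 1: T rot2 at col 2 lands with bottom-row=0; cleared 0 line(s) (total 0); column heights now [0 0 2 2 2 0], max=2
Drop 2: L rot0 at col 1 lands with bottom-row=2; cleared 0 line(s) (total 0); column heights now [0 3 3 4 2 0], max=4
Drop 3: O rot2 at col 0 lands with bottom-row=3; cleared 0 line(s) (total 0); column heights now [5 5 3 4 2 0], max=5
Drop 4: L rot0 at col 0 lands with bottom-row=5; cleared 0 line(s) (total 0); column heights now [6 6 7 4 2 0], max=7
Drop 5: Z rot2 at col 3 lands with bottom-row=3; cleared 0 line(s) (total 0); column heights now [6 6 7 5 5 4], max=7

Answer: ......
..#...
###...
##.##.
##.###
.###..
..###.
...#..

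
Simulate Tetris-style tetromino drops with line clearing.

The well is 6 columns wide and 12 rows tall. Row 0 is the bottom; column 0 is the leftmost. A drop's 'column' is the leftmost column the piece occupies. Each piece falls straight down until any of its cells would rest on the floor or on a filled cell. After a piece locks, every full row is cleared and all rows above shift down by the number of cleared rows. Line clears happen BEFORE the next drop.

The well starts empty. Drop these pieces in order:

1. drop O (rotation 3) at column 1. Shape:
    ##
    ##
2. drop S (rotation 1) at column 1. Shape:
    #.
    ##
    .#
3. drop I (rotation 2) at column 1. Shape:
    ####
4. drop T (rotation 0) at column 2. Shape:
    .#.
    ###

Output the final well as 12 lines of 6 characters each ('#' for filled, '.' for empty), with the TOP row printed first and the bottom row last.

Answer: ......
......
......
......
...#..
..###.
.####.
.#....
.##...
..#...
.##...
.##...

Derivation:
Drop 1: O rot3 at col 1 lands with bottom-row=0; cleared 0 line(s) (total 0); column heights now [0 2 2 0 0 0], max=2
Drop 2: S rot1 at col 1 lands with bottom-row=2; cleared 0 line(s) (total 0); column heights now [0 5 4 0 0 0], max=5
Drop 3: I rot2 at col 1 lands with bottom-row=5; cleared 0 line(s) (total 0); column heights now [0 6 6 6 6 0], max=6
Drop 4: T rot0 at col 2 lands with bottom-row=6; cleared 0 line(s) (total 0); column heights now [0 6 7 8 7 0], max=8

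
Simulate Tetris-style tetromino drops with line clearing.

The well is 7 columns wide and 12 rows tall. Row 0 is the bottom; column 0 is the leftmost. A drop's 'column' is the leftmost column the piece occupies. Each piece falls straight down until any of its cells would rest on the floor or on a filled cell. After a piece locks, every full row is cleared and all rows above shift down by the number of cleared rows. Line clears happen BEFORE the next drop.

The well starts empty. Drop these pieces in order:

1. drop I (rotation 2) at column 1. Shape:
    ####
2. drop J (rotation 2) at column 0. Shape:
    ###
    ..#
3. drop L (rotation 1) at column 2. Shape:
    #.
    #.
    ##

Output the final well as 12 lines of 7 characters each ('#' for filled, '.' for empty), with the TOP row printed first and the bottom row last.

Drop 1: I rot2 at col 1 lands with bottom-row=0; cleared 0 line(s) (total 0); column heights now [0 1 1 1 1 0 0], max=1
Drop 2: J rot2 at col 0 lands with bottom-row=1; cleared 0 line(s) (total 0); column heights now [3 3 3 1 1 0 0], max=3
Drop 3: L rot1 at col 2 lands with bottom-row=3; cleared 0 line(s) (total 0); column heights now [3 3 6 4 1 0 0], max=6

Answer: .......
.......
.......
.......
.......
.......
..#....
..#....
..##...
###....
..#....
.####..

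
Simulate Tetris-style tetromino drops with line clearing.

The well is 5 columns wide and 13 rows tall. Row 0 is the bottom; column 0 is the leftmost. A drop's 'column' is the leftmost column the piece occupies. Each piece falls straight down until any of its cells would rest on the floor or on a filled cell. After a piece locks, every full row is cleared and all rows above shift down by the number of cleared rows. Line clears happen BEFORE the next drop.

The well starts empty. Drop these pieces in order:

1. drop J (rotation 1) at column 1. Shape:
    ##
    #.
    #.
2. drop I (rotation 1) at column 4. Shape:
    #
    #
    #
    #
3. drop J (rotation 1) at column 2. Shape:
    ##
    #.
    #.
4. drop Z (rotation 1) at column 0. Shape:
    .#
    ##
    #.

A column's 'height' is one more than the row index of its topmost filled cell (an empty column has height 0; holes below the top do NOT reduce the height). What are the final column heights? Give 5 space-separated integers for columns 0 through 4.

Answer: 4 5 6 6 4

Derivation:
Drop 1: J rot1 at col 1 lands with bottom-row=0; cleared 0 line(s) (total 0); column heights now [0 3 3 0 0], max=3
Drop 2: I rot1 at col 4 lands with bottom-row=0; cleared 0 line(s) (total 0); column heights now [0 3 3 0 4], max=4
Drop 3: J rot1 at col 2 lands with bottom-row=3; cleared 0 line(s) (total 0); column heights now [0 3 6 6 4], max=6
Drop 4: Z rot1 at col 0 lands with bottom-row=2; cleared 0 line(s) (total 0); column heights now [4 5 6 6 4], max=6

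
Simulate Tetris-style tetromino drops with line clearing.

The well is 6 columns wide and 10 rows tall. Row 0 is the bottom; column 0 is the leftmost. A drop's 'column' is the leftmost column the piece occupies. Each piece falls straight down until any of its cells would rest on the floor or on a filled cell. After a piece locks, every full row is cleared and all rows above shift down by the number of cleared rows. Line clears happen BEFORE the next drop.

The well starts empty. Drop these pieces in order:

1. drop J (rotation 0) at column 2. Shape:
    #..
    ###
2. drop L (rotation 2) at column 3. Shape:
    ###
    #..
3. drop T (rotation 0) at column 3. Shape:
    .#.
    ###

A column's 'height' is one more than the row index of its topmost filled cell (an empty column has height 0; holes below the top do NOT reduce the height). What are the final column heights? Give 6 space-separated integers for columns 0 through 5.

Answer: 0 0 2 4 5 4

Derivation:
Drop 1: J rot0 at col 2 lands with bottom-row=0; cleared 0 line(s) (total 0); column heights now [0 0 2 1 1 0], max=2
Drop 2: L rot2 at col 3 lands with bottom-row=1; cleared 0 line(s) (total 0); column heights now [0 0 2 3 3 3], max=3
Drop 3: T rot0 at col 3 lands with bottom-row=3; cleared 0 line(s) (total 0); column heights now [0 0 2 4 5 4], max=5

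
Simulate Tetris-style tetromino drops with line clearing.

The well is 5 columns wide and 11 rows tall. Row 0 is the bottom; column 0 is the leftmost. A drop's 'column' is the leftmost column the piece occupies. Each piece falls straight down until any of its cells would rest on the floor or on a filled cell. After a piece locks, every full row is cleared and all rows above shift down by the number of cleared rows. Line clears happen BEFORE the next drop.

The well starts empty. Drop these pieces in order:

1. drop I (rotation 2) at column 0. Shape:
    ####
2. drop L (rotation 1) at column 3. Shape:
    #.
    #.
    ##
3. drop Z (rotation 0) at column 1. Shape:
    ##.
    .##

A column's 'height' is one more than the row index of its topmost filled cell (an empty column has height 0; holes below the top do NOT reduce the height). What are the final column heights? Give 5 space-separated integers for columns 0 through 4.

Drop 1: I rot2 at col 0 lands with bottom-row=0; cleared 0 line(s) (total 0); column heights now [1 1 1 1 0], max=1
Drop 2: L rot1 at col 3 lands with bottom-row=1; cleared 0 line(s) (total 0); column heights now [1 1 1 4 2], max=4
Drop 3: Z rot0 at col 1 lands with bottom-row=4; cleared 0 line(s) (total 0); column heights now [1 6 6 5 2], max=6

Answer: 1 6 6 5 2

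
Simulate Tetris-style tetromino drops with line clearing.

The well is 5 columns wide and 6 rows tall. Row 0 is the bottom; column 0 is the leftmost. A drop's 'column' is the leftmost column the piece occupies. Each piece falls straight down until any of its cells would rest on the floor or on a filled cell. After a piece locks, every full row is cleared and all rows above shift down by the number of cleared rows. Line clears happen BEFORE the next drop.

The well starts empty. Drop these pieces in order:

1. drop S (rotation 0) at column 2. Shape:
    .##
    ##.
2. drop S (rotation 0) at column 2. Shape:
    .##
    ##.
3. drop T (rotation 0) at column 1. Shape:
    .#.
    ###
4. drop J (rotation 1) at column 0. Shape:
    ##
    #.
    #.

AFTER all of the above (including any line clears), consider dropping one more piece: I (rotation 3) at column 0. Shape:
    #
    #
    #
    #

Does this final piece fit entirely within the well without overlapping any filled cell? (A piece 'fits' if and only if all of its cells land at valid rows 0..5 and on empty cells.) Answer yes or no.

Answer: no

Derivation:
Drop 1: S rot0 at col 2 lands with bottom-row=0; cleared 0 line(s) (total 0); column heights now [0 0 1 2 2], max=2
Drop 2: S rot0 at col 2 lands with bottom-row=2; cleared 0 line(s) (total 0); column heights now [0 0 3 4 4], max=4
Drop 3: T rot0 at col 1 lands with bottom-row=4; cleared 0 line(s) (total 0); column heights now [0 5 6 5 4], max=6
Drop 4: J rot1 at col 0 lands with bottom-row=3; cleared 0 line(s) (total 0); column heights now [6 6 6 5 4], max=6
Test piece I rot3 at col 0 (width 1): heights before test = [6 6 6 5 4]; fits = False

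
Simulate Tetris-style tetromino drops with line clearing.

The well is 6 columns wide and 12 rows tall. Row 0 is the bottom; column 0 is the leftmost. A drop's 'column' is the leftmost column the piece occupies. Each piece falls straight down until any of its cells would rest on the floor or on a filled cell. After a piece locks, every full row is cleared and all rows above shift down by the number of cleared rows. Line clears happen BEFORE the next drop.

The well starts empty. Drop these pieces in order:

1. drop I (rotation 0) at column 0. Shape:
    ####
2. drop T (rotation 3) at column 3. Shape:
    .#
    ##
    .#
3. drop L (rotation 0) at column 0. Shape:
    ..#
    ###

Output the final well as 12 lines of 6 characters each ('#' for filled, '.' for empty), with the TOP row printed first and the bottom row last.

Answer: ......
......
......
......
......
......
......
......
......
..#.#.
#####.
#####.

Derivation:
Drop 1: I rot0 at col 0 lands with bottom-row=0; cleared 0 line(s) (total 0); column heights now [1 1 1 1 0 0], max=1
Drop 2: T rot3 at col 3 lands with bottom-row=0; cleared 0 line(s) (total 0); column heights now [1 1 1 2 3 0], max=3
Drop 3: L rot0 at col 0 lands with bottom-row=1; cleared 0 line(s) (total 0); column heights now [2 2 3 2 3 0], max=3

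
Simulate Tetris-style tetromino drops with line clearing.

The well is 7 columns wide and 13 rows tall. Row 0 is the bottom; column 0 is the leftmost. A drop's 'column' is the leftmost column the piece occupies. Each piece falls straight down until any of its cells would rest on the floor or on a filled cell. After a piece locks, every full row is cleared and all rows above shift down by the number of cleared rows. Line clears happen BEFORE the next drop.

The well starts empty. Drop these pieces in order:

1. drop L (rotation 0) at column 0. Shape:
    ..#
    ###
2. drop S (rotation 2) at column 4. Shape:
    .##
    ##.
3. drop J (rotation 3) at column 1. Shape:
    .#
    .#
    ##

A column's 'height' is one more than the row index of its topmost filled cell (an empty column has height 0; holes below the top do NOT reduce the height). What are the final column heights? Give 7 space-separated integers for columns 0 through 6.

Answer: 1 3 5 0 1 2 2

Derivation:
Drop 1: L rot0 at col 0 lands with bottom-row=0; cleared 0 line(s) (total 0); column heights now [1 1 2 0 0 0 0], max=2
Drop 2: S rot2 at col 4 lands with bottom-row=0; cleared 0 line(s) (total 0); column heights now [1 1 2 0 1 2 2], max=2
Drop 3: J rot3 at col 1 lands with bottom-row=2; cleared 0 line(s) (total 0); column heights now [1 3 5 0 1 2 2], max=5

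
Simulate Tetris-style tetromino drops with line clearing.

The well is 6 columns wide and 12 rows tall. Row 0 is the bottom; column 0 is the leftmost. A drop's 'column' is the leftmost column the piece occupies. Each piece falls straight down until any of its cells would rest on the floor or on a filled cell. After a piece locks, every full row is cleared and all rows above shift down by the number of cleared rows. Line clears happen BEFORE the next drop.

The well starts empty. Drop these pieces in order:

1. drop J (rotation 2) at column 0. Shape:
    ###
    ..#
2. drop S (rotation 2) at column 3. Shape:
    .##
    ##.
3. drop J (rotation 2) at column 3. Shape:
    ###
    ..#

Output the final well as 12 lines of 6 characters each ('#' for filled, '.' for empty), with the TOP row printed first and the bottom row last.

Drop 1: J rot2 at col 0 lands with bottom-row=0; cleared 0 line(s) (total 0); column heights now [2 2 2 0 0 0], max=2
Drop 2: S rot2 at col 3 lands with bottom-row=0; cleared 0 line(s) (total 0); column heights now [2 2 2 1 2 2], max=2
Drop 3: J rot2 at col 3 lands with bottom-row=2; cleared 0 line(s) (total 0); column heights now [2 2 2 4 4 4], max=4

Answer: ......
......
......
......
......
......
......
......
...###
.....#
###.##
..###.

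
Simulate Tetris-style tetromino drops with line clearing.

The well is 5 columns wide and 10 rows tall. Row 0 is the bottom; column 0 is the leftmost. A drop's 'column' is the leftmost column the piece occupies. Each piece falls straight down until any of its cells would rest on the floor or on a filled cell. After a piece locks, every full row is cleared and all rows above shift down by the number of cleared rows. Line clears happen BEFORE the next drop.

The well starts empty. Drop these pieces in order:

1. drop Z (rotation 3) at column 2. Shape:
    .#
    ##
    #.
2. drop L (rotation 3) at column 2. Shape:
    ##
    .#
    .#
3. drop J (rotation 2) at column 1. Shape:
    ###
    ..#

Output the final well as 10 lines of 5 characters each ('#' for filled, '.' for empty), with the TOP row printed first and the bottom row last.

Drop 1: Z rot3 at col 2 lands with bottom-row=0; cleared 0 line(s) (total 0); column heights now [0 0 2 3 0], max=3
Drop 2: L rot3 at col 2 lands with bottom-row=3; cleared 0 line(s) (total 0); column heights now [0 0 6 6 0], max=6
Drop 3: J rot2 at col 1 lands with bottom-row=6; cleared 0 line(s) (total 0); column heights now [0 8 8 8 0], max=8

Answer: .....
.....
.###.
...#.
..##.
...#.
...#.
...#.
..##.
..#..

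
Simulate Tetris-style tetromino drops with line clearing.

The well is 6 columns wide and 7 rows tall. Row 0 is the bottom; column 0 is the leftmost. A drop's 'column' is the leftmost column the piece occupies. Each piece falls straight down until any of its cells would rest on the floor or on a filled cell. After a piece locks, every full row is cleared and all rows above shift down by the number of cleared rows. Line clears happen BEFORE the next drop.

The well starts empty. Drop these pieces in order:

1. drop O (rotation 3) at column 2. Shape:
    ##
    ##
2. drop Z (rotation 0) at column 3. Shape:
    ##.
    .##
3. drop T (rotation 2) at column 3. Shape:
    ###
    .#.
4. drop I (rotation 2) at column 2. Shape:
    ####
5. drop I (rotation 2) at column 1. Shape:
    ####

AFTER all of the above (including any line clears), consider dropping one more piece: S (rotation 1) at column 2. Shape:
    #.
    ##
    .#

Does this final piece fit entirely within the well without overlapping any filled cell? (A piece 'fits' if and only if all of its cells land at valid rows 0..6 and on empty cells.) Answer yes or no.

Drop 1: O rot3 at col 2 lands with bottom-row=0; cleared 0 line(s) (total 0); column heights now [0 0 2 2 0 0], max=2
Drop 2: Z rot0 at col 3 lands with bottom-row=1; cleared 0 line(s) (total 0); column heights now [0 0 2 3 3 2], max=3
Drop 3: T rot2 at col 3 lands with bottom-row=3; cleared 0 line(s) (total 0); column heights now [0 0 2 5 5 5], max=5
Drop 4: I rot2 at col 2 lands with bottom-row=5; cleared 0 line(s) (total 0); column heights now [0 0 6 6 6 6], max=6
Drop 5: I rot2 at col 1 lands with bottom-row=6; cleared 0 line(s) (total 0); column heights now [0 7 7 7 7 6], max=7
Test piece S rot1 at col 2 (width 2): heights before test = [0 7 7 7 7 6]; fits = False

Answer: no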